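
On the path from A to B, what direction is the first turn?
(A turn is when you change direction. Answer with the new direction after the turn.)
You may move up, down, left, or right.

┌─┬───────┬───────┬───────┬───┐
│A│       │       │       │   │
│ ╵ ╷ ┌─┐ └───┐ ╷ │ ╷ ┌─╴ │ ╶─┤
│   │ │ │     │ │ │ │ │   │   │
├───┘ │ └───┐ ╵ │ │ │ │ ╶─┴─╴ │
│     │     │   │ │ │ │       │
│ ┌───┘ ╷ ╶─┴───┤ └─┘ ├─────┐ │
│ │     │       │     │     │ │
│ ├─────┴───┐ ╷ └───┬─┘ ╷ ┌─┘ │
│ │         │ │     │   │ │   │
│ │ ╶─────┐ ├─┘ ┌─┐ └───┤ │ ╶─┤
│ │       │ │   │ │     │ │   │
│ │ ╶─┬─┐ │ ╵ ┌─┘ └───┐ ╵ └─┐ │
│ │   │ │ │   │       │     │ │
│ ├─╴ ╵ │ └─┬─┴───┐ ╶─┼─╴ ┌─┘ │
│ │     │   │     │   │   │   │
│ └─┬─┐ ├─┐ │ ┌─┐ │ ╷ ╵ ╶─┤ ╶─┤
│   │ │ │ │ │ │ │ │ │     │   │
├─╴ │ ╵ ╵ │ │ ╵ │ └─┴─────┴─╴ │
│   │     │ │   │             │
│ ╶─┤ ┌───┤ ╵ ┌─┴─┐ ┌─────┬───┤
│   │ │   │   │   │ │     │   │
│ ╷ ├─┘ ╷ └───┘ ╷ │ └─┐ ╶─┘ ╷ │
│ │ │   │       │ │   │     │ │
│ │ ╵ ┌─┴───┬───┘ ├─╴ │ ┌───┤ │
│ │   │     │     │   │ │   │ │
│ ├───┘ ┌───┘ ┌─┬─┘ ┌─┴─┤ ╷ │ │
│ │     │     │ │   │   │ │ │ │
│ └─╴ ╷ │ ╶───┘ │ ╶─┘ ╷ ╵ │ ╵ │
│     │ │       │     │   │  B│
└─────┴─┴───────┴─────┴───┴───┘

Directions: down, right, up, right, right, right, down, right, right, down, right, up, up, right, down, down, down, right, right, up, up, up, right, right, down, left, down, right, right, right, down, down, left, down, right, down, down, left, down, right, down, left, left, left, left, left, down, down, right, down, left, down, left, down, right, right, up, right, down, right, up, up, right, down, down, right
First turn direction: right

Solution:

┌─┬───────┬───────┬───────┬───┐
│A│↱ → → ↓│    ↱ ↓│  ↱ → ↓│   │
│ ╵ ╷ ┌─┐ └───┐ ╷ │ ╷ ┌─╴ │ ╶─┤
│↳ ↑│ │ │↳ → ↓│↑│↓│ │↑│↓ ↲│   │
├───┘ │ └───┐ ╵ │ │ │ │ ╶─┴─╴ │
│     │     │↳ ↑│↓│ │↑│↳ → → ↓│
│ ┌───┘ ╷ ╶─┴───┤ └─┘ ├─────┐ │
│ │     │       │↳ → ↑│     │↓│
│ ├─────┴───┐ ╷ └───┬─┘ ╷ ┌─┘ │
│ │         │ │     │   │ │↓ ↲│
│ │ ╶─────┐ ├─┘ ┌─┐ └───┤ │ ╶─┤
│ │       │ │   │ │     │ │↳ ↓│
│ │ ╶─┬─┐ │ ╵ ┌─┘ └───┐ ╵ └─┐ │
│ │   │ │ │   │       │     │↓│
│ ├─╴ ╵ │ └─┬─┴───┐ ╶─┼─╴ ┌─┘ │
│ │     │   │     │   │   │↓ ↲│
│ └─┬─┐ ├─┐ │ ┌─┐ │ ╷ ╵ ╶─┤ ╶─┤
│   │ │ │ │ │ │ │ │ │     │↳ ↓│
├─╴ │ ╵ ╵ │ │ ╵ │ └─┴─────┴─╴ │
│   │     │ │   │  ↓ ← ← ← ← ↲│
│ ╶─┤ ┌───┤ ╵ ┌─┴─┐ ┌─────┬───┤
│   │ │   │   │   │↓│     │   │
│ ╷ ├─┘ ╷ └───┘ ╷ │ └─┐ ╶─┘ ╷ │
│ │ │   │       │ │↳ ↓│     │ │
│ │ ╵ ┌─┴───┬───┘ ├─╴ │ ┌───┤ │
│ │   │     │     │↓ ↲│ │↱ ↓│ │
│ ├───┘ ┌───┘ ┌─┬─┘ ┌─┴─┤ ╷ │ │
│ │     │     │ │↓ ↲│↱ ↓│↑│↓│ │
│ └─╴ ╷ │ ╶───┘ │ ╶─┘ ╷ ╵ │ ╵ │
│     │ │       │↳ → ↑│↳ ↑│↳ B│
└─────┴─┴───────┴─────┴───┴───┘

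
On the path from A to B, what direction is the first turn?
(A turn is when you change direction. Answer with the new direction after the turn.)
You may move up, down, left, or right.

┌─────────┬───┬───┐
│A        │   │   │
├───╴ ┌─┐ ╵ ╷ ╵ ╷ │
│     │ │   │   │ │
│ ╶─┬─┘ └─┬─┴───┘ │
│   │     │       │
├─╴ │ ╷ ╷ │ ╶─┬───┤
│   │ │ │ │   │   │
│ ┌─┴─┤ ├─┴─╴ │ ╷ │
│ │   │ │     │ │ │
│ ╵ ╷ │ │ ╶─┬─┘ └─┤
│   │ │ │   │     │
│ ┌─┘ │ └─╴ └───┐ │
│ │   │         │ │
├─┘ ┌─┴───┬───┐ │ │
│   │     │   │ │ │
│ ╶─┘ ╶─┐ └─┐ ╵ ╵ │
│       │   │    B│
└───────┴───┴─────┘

Directions: right, right, right, right, down, right, up, right, down, right, up, right, down, down, left, left, left, down, right, down, left, left, down, right, down, right, right, down, down, right
First turn direction: down

Solution:

┌─────────┬───┬───┐
│A → → → ↓│↱ ↓│↱ ↓│
├───╴ ┌─┐ ╵ ╷ ╵ ╷ │
│     │ │↳ ↑│↳ ↑│↓│
│ ╶─┬─┘ └─┬─┴───┘ │
│   │     │↓ ← ← ↲│
├─╴ │ ╷ ╷ │ ╶─┬───┤
│   │ │ │ │↳ ↓│   │
│ ┌─┴─┤ ├─┴─╴ │ ╷ │
│ │   │ │↓ ← ↲│ │ │
│ ╵ ╷ │ │ ╶─┬─┘ └─┤
│   │ │ │↳ ↓│     │
│ ┌─┘ │ └─╴ └───┐ │
│ │   │    ↳ → ↓│ │
├─┘ ┌─┴───┬───┐ │ │
│   │     │   │↓│ │
│ ╶─┘ ╶─┐ └─┐ ╵ ╵ │
│       │   │  ↳ B│
└───────┴───┴─────┘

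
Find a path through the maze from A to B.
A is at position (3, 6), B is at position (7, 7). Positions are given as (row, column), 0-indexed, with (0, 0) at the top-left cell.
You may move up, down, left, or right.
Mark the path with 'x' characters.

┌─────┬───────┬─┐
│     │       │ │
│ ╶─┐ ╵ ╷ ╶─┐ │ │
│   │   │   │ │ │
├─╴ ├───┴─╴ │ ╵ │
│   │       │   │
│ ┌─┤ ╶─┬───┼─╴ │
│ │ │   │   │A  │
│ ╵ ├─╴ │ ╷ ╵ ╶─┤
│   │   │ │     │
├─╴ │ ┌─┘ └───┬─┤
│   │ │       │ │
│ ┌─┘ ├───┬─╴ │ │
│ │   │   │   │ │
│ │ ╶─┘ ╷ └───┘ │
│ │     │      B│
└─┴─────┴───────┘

Finding the shortest path from (3, 6) to (7, 7):
Path length: 29 steps
Directions: right → up → left → up → up → left → left → down → right → down → left → left → left → down → right → down → left → down → down → left → down → right → right → up → right → down → right → right → right

Solution:

┌─────┬───────┬─┐
│     │  x x x│ │
│ ╶─┐ ╵ ╷ ╶─┐ │ │
│   │   │x x│x│ │
├─╴ ├───┴─╴ │ ╵ │
│   │x x x x│x x│
│ ┌─┤ ╶─┬───┼─╴ │
│ │ │x x│   │A x│
│ ╵ ├─╴ │ ╷ ╵ ╶─┤
│   │x x│ │     │
├─╴ │ ┌─┘ └───┬─┤
│   │x│       │ │
│ ┌─┘ ├───┬─╴ │ │
│ │x x│x x│   │ │
│ │ ╶─┘ ╷ └───┘ │
│ │x x x│x x x B│
└─┴─────┴───────┘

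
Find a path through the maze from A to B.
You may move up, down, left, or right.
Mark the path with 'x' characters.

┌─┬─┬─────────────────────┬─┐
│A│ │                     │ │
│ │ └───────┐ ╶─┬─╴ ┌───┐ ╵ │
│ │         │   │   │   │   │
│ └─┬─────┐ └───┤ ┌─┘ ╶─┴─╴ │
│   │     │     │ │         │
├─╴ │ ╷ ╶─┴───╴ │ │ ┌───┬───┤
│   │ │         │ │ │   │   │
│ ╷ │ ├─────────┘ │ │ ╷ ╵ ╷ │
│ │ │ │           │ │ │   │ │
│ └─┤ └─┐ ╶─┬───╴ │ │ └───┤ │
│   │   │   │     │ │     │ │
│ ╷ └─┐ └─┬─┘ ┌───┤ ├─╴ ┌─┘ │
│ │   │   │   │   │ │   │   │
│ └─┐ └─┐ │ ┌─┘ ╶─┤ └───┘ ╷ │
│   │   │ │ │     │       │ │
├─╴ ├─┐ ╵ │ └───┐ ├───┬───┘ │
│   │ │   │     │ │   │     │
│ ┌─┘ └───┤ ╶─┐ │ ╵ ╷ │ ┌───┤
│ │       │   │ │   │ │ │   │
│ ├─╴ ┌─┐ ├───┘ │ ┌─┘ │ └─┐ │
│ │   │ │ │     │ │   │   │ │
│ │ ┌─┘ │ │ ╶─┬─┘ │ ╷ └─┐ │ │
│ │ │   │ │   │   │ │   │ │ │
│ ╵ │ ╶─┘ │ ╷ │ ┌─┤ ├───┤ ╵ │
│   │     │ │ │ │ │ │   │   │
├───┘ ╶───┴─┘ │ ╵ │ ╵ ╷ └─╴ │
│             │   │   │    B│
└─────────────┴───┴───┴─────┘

Finding the shortest path through the maze:
Path length: 86 steps
Directions: down → down → right → down → left → down → down → down → down → right → down → left → down → down → down → down → right → up → up → right → up → right → right → down → down → down → left → left → down → right → right → right → right → up → up → left → up → right → right → up → up → left → left → up → up → right → up → right → right → up → up → up → up → right → up → right → right → right → down → right → down → left → left → left → left → down → down → down → down → down → right → right → right → up → right → down → down → left → left → down → down → right → down → down → right → down

Solution:

┌─┬─┬─────────────────────┬─┐
│A│ │              x x x x│ │
│ │ └───────┐ ╶─┬─╴ ┌───┐ ╵ │
│x│         │   │x x│   │x x│
│ └─┬─────┐ └───┤ ┌─┘ ╶─┴─╴ │
│x x│     │     │x│x x x x x│
├─╴ │ ╷ ╶─┴───╴ │ │ ┌───┬───┤
│x x│ │         │x│x│   │   │
│ ╷ │ ├─────────┘ │ │ ╷ ╵ ╷ │
│x│ │ │          x│x│ │   │ │
│ └─┤ └─┐ ╶─┬───╴ │ │ └───┤ │
│x  │   │   │x x x│x│     │ │
│ ╷ └─┐ └─┬─┘ ┌───┤ ├─╴ ┌─┘ │
│x│   │   │x x│   │x│   │x x│
│ └─┐ └─┐ │ ┌─┘ ╶─┤ └───┘ ╷ │
│x x│   │ │x│     │x x x x│x│
├─╴ ├─┐ ╵ │ └───┐ ├───┬───┘ │
│x x│ │   │x x x│ │   │x x x│
│ ┌─┘ └───┤ ╶─┐ │ ╵ ╷ │ ┌───┤
│x│  x x x│   │x│   │ │x│   │
│ ├─╴ ┌─┐ ├───┘ │ ┌─┘ │ └─┐ │
│x│x x│ │x│x x x│ │   │x x│ │
│ │ ┌─┘ │ │ ╶─┬─┘ │ ╷ └─┐ │ │
│x│x│   │x│x x│   │ │   │x│ │
│ ╵ │ ╶─┘ │ ╷ │ ┌─┤ ├───┤ ╵ │
│x x│x x x│ │x│ │ │ │   │x x│
├───┘ ╶───┴─┘ │ ╵ │ ╵ ╷ └─╴ │
│    x x x x x│   │   │    B│
└─────────────┴───┴───┴─────┘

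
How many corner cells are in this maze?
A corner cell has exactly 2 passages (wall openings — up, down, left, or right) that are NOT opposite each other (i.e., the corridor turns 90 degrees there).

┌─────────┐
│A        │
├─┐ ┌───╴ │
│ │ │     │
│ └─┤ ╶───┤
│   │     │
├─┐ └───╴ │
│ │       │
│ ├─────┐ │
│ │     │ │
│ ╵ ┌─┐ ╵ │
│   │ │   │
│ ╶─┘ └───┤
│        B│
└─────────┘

Counting corner cells (2 non-opposite passages):
Total corners: 14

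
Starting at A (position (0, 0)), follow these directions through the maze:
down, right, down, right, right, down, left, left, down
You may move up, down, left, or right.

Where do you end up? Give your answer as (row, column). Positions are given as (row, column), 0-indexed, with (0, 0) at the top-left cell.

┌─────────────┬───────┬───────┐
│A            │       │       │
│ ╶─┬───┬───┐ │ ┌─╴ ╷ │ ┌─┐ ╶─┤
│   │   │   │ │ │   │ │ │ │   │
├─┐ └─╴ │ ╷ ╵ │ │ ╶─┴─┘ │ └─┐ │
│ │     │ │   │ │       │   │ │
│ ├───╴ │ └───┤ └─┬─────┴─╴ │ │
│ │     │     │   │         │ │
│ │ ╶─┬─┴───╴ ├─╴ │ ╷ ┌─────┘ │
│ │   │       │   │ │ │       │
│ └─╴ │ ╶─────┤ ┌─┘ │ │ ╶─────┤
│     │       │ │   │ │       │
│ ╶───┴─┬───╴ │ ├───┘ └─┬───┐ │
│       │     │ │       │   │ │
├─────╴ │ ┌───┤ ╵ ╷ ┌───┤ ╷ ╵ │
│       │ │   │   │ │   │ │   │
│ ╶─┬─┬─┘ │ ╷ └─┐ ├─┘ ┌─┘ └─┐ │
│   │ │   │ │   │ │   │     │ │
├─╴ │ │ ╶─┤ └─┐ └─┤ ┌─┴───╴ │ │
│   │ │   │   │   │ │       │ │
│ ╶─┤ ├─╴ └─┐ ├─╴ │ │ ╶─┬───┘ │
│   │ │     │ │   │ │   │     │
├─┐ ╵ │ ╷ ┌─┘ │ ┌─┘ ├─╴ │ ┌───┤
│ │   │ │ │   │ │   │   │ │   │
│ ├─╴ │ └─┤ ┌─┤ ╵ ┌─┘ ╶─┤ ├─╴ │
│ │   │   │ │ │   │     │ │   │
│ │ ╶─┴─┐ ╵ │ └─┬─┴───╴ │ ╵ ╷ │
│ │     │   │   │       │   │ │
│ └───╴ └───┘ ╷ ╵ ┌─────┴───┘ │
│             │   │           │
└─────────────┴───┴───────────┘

Following directions step by step:
Start: (0, 0)
  down: (0, 0) → (1, 0)
  right: (1, 0) → (1, 1)
  down: (1, 1) → (2, 1)
  right: (2, 1) → (2, 2)
  right: (2, 2) → (2, 3)
  down: (2, 3) → (3, 3)
  left: (3, 3) → (3, 2)
  left: (3, 2) → (3, 1)
  down: (3, 1) → (4, 1)
Final position: (4, 1)

Path taken:

┌─────────────┬───────┬───────┐
│A            │       │       │
│ ╶─┬───┬───┐ │ ┌─╴ ╷ │ ┌─┐ ╶─┤
│↳ ↓│   │   │ │ │   │ │ │ │   │
├─┐ └─╴ │ ╷ ╵ │ │ ╶─┴─┘ │ └─┐ │
│ │↳ → ↓│ │   │ │       │   │ │
│ ├───╴ │ └───┤ └─┬─────┴─╴ │ │
│ │↓ ← ↲│     │   │         │ │
│ │ ╶─┬─┴───╴ ├─╴ │ ╷ ┌─────┘ │
│ │B  │       │   │ │ │       │
│ └─╴ │ ╶─────┤ ┌─┘ │ │ ╶─────┤
│     │       │ │   │ │       │
│ ╶───┴─┬───╴ │ ├───┘ └─┬───┐ │
│       │     │ │       │   │ │
├─────╴ │ ┌───┤ ╵ ╷ ┌───┤ ╷ ╵ │
│       │ │   │   │ │   │ │   │
│ ╶─┬─┬─┘ │ ╷ └─┐ ├─┘ ┌─┘ └─┐ │
│   │ │   │ │   │ │   │     │ │
├─╴ │ │ ╶─┤ └─┐ └─┤ ┌─┴───╴ │ │
│   │ │   │   │   │ │       │ │
│ ╶─┤ ├─╴ └─┐ ├─╴ │ │ ╶─┬───┘ │
│   │ │     │ │   │ │   │     │
├─┐ ╵ │ ╷ ┌─┘ │ ┌─┘ ├─╴ │ ┌───┤
│ │   │ │ │   │ │   │   │ │   │
│ ├─╴ │ └─┤ ┌─┤ ╵ ┌─┘ ╶─┤ ├─╴ │
│ │   │   │ │ │   │     │ │   │
│ │ ╶─┴─┐ ╵ │ └─┬─┴───╴ │ ╵ ╷ │
│ │     │   │   │       │   │ │
│ └───╴ └───┘ ╷ ╵ ┌─────┴───┘ │
│             │   │           │
└─────────────┴───┴───────────┘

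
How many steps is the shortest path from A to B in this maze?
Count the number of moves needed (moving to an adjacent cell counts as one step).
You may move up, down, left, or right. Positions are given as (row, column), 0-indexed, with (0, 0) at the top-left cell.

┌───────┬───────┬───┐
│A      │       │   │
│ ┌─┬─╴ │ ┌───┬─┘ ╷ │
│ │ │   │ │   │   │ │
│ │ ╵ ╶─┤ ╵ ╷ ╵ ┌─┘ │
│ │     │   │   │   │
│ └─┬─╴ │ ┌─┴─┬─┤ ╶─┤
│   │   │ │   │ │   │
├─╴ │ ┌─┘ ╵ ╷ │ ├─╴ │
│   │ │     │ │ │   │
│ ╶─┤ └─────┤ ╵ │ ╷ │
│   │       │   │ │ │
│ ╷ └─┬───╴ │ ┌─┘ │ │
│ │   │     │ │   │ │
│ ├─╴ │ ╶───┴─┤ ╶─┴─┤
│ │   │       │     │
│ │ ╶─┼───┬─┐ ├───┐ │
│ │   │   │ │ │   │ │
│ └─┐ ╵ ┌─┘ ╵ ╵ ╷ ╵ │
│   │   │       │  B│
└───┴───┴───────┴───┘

Using BFS to find shortest path:
Start: (0, 0), End: (9, 9)
Path found:
(0,0) → (0,1) → (0,2) → (0,3) → (1,3) → (1,2) → (2,2) → (2,3) → (3,3) → (3,2) → (4,2) → (5,2) → (5,3) → (5,4) → (5,5) → (6,5) → (6,4) → (6,3) → (7,3) → (7,4) → (7,5) → (7,6) → (8,6) → (9,6) → (9,7) → (8,7) → (8,8) → (9,8) → (9,9)
Number of steps: 28

Solution:

┌───────┬───────┬───┐
│A → → ↓│       │   │
│ ┌─┬─╴ │ ┌───┬─┘ ╷ │
│ │ │↓ ↲│ │   │   │ │
│ │ ╵ ╶─┤ ╵ ╷ ╵ ┌─┘ │
│ │  ↳ ↓│   │   │   │
│ └─┬─╴ │ ┌─┴─┬─┤ ╶─┤
│   │↓ ↲│ │   │ │   │
├─╴ │ ┌─┘ ╵ ╷ │ ├─╴ │
│   │↓│     │ │ │   │
│ ╶─┤ └─────┤ ╵ │ ╷ │
│   │↳ → → ↓│   │ │ │
│ ╷ └─┬───╴ │ ┌─┘ │ │
│ │   │↓ ← ↲│ │   │ │
│ ├─╴ │ ╶───┴─┤ ╶─┴─┤
│ │   │↳ → → ↓│     │
│ │ ╶─┼───┬─┐ ├───┐ │
│ │   │   │ │↓│↱ ↓│ │
│ └─┐ ╵ ┌─┘ ╵ ╵ ╷ ╵ │
│   │   │    ↳ ↑│↳ B│
└───┴───┴───────┴───┘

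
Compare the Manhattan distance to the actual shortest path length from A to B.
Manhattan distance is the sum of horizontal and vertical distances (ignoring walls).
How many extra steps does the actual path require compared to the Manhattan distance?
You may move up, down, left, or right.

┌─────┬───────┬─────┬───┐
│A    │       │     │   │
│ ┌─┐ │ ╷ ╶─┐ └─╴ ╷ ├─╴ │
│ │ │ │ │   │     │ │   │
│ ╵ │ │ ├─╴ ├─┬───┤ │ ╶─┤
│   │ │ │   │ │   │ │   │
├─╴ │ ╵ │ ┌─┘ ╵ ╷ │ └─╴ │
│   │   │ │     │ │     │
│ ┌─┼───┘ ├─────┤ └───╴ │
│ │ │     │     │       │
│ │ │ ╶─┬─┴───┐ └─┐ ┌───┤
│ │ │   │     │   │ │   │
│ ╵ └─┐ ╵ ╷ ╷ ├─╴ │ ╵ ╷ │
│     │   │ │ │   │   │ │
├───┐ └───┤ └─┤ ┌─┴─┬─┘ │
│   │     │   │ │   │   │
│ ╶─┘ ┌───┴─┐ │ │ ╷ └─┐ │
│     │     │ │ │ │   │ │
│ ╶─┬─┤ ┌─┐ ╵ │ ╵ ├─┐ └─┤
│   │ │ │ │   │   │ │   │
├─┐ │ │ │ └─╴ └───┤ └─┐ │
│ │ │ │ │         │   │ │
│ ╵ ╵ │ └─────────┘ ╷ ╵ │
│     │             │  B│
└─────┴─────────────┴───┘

Manhattan distance: |11 - 0| + |11 - 0| = 22
Actual path length: 46
Extra steps: 46 - 22 = 24

Solution:

┌─────┬───────┬─────┬───┐
│A → ↓│↱ ↓    │     │   │
│ ┌─┐ │ ╷ ╶─┐ └─╴ ╷ ├─╴ │
│ │ │↓│↑│↳ ↓│     │ │   │
│ ╵ │ │ ├─╴ ├─┬───┤ │ ╶─┤
│   │↓│↑│↓ ↲│ │   │ │   │
├─╴ │ ╵ │ ┌─┘ ╵ ╷ │ └─╴ │
│   │↳ ↑│↓│     │ │     │
│ ┌─┼───┘ ├─────┤ └───╴ │
│ │ │↓ ← ↲│     │       │
│ │ │ ╶─┬─┴───┐ └─┐ ┌───┤
│ │ │↳ ↓│↱ ↓  │   │ │   │
│ ╵ └─┐ ╵ ╷ ╷ ├─╴ │ ╵ ╷ │
│     │↳ ↑│↓│ │   │   │ │
├───┐ └───┤ └─┤ ┌─┴─┬─┘ │
│   │     │↳ ↓│ │   │   │
│ ╶─┘ ┌───┴─┐ │ │ ╷ └─┐ │
│     │↓ ← ↰│↓│ │ │   │ │
│ ╶─┬─┤ ┌─┐ ╵ │ ╵ ├─┐ └─┤
│   │ │↓│ │↑ ↲│   │ │   │
├─┐ │ │ │ └─╴ └───┤ └─┐ │
│ │ │ │↓│         │↱ ↓│ │
│ ╵ ╵ │ └─────────┘ ╷ ╵ │
│     │↳ → → → → → ↑│↳ B│
└─────┴─────────────┴───┘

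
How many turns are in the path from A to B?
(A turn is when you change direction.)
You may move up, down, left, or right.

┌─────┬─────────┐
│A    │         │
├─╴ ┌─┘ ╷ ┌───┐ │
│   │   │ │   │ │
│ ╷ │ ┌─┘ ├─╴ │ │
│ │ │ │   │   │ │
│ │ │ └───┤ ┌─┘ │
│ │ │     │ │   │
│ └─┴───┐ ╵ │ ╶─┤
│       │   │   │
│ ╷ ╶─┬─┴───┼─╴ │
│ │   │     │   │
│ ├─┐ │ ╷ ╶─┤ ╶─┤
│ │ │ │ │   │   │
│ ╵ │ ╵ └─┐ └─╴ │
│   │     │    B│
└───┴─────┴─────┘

Directions: right, down, left, down, down, down, right, down, right, down, down, right, up, up, right, down, right, down, right, right
Number of turns: 14

Solution:

┌─────┬─────────┐
│A ↓  │         │
├─╴ ┌─┘ ╷ ┌───┐ │
│↓ ↲│   │ │   │ │
│ ╷ │ ┌─┘ ├─╴ │ │
│↓│ │ │   │   │ │
│ │ │ └───┤ ┌─┘ │
│↓│ │     │ │   │
│ └─┴───┐ ╵ │ ╶─┤
│↳ ↓    │   │   │
│ ╷ ╶─┬─┴───┼─╴ │
│ │↳ ↓│↱ ↓  │   │
│ ├─┐ │ ╷ ╶─┤ ╶─┤
│ │ │↓│↑│↳ ↓│   │
│ ╵ │ ╵ └─┐ └─╴ │
│   │↳ ↑  │↳ → B│
└───┴─────┴─────┘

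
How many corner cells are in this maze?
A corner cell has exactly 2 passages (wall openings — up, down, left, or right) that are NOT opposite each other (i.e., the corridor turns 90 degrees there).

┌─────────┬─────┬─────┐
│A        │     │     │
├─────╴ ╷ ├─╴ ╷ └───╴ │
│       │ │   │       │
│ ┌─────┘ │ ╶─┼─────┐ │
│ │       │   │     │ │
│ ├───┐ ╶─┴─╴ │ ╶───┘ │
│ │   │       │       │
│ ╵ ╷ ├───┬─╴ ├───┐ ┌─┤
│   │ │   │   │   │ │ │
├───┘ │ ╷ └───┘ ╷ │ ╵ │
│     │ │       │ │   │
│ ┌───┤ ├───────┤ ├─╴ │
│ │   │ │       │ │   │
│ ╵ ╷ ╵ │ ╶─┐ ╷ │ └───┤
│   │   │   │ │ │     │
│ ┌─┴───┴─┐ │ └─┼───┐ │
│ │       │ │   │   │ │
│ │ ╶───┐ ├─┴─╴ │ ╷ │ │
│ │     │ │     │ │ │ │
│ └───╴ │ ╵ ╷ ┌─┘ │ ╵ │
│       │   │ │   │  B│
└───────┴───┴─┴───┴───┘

Counting corner cells (2 non-opposite passages):
Total corners: 58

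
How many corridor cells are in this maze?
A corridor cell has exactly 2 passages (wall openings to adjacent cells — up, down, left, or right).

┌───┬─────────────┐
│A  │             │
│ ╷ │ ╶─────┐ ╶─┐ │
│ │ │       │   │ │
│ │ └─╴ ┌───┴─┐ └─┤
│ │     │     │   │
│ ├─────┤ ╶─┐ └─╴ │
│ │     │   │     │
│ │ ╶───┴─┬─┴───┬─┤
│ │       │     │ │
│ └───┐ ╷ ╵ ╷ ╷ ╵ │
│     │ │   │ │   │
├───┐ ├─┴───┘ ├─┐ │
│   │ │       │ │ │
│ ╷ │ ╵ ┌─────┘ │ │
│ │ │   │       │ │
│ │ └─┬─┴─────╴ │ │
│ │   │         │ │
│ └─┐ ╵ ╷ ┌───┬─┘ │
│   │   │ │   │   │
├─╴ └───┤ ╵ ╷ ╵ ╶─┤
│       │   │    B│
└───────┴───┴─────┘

Counting cells with exactly 2 passages:
Total corridor cells: 79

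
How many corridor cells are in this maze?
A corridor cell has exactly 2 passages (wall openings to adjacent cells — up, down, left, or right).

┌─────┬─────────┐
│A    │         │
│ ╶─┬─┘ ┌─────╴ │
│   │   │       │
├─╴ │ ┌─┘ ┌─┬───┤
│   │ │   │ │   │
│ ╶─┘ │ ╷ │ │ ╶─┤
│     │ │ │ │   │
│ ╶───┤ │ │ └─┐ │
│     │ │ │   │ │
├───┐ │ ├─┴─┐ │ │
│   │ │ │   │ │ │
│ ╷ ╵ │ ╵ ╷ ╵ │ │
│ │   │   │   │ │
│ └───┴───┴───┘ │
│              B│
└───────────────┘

Counting cells with exactly 2 passages:
Total corridor cells: 58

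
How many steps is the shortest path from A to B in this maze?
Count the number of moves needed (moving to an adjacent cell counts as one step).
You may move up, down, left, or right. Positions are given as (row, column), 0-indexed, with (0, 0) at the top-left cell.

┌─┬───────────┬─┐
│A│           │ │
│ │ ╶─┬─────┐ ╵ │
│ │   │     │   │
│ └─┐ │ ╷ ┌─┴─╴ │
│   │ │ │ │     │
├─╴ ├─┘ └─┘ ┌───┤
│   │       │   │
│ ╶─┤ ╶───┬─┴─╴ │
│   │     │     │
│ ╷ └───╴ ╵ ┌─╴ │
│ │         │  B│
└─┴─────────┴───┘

Using BFS to find shortest path:
Start: (0, 0), End: (5, 7)
Path found:
(0,0) → (1,0) → (2,0) → (2,1) → (3,1) → (3,0) → (4,0) → (4,1) → (5,1) → (5,2) → (5,3) → (5,4) → (5,5) → (4,5) → (4,6) → (4,7) → (5,7)
Number of steps: 16

Solution:

┌─┬───────────┬─┐
│A│           │ │
│ │ ╶─┬─────┐ ╵ │
│↓│   │     │   │
│ └─┐ │ ╷ ┌─┴─╴ │
│↳ ↓│ │ │ │     │
├─╴ ├─┘ └─┘ ┌───┤
│↓ ↲│       │   │
│ ╶─┤ ╶───┬─┴─╴ │
│↳ ↓│     │↱ → ↓│
│ ╷ └───╴ ╵ ┌─╴ │
│ │↳ → → → ↑│  B│
└─┴─────────┴───┘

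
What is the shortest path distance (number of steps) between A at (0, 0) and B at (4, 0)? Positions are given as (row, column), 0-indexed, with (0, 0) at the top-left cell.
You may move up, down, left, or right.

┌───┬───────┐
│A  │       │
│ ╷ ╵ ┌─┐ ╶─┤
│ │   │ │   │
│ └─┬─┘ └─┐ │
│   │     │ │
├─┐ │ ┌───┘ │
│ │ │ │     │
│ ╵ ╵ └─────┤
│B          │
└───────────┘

Finding path from (0, 0) to (4, 0):
Path: (0,0) → (1,0) → (2,0) → (2,1) → (3,1) → (4,1) → (4,0)
Distance: 6 steps

Solution:

┌───┬───────┐
│A  │       │
│ ╷ ╵ ┌─┐ ╶─┤
│↓│   │ │   │
│ └─┬─┘ └─┐ │
│↳ ↓│     │ │
├─┐ │ ┌───┘ │
│ │↓│ │     │
│ ╵ ╵ └─────┤
│B ↲        │
└───────────┘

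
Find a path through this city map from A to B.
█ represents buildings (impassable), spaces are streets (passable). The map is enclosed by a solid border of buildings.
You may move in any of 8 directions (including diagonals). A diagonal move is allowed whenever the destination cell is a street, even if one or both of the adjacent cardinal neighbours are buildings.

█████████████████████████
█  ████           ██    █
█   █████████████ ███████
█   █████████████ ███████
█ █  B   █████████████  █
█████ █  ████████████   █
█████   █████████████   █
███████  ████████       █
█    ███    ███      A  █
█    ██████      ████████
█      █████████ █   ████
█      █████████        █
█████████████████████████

Finding the shortest path from A to B:
Movement: 8-directional
Path length: 17 steps
Directions: left → left → left → left → left → left → down-left → left → left → left → up-left → left → left → up-left → up-left → up-left → up

Solution:

█████████████████████████
█  ████           ██    █
█   █████████████ ███████
█   █████████████ ███████
█ █  B   █████████████  █
█████↑█  ████████████   █
█████ ↖ █████████████   █
███████↖ ████████       █
█    ███↖←← ███↙←←←←←A  █
█    ██████↖←←←  ████████
█      █████████ █   ████
█      █████████        █
█████████████████████████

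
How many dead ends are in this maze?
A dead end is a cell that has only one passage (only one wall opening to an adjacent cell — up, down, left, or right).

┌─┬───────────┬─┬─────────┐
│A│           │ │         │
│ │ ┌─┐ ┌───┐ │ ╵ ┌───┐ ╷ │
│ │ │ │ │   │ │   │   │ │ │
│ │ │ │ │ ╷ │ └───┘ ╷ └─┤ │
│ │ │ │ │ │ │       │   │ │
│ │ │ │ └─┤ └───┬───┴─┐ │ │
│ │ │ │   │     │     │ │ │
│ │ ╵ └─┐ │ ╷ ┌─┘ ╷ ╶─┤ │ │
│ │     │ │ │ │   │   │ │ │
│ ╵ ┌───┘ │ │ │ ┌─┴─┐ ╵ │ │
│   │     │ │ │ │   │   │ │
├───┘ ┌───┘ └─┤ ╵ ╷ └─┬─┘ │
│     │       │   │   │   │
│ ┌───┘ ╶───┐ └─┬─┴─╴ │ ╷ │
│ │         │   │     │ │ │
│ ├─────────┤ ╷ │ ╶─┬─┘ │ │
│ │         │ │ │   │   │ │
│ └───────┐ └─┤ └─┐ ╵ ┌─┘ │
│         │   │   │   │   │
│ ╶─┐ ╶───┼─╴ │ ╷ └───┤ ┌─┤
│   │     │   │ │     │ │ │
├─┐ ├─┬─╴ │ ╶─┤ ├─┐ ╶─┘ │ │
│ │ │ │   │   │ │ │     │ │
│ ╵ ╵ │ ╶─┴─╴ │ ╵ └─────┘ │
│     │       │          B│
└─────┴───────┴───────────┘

Checking each cell for number of passages:

Dead ends found at positions:
  (0, 0)
  (0, 7)
  (1, 2)
  (1, 11)
  (2, 4)
  (3, 7)
  (3, 10)
  (4, 3)
  (5, 6)
  (7, 1)
  (7, 5)
  (8, 1)
  (8, 6)
  (9, 4)
  (10, 10)
  (10, 12)
  (11, 0)
  (11, 2)
  (11, 8)
Total dead ends: 19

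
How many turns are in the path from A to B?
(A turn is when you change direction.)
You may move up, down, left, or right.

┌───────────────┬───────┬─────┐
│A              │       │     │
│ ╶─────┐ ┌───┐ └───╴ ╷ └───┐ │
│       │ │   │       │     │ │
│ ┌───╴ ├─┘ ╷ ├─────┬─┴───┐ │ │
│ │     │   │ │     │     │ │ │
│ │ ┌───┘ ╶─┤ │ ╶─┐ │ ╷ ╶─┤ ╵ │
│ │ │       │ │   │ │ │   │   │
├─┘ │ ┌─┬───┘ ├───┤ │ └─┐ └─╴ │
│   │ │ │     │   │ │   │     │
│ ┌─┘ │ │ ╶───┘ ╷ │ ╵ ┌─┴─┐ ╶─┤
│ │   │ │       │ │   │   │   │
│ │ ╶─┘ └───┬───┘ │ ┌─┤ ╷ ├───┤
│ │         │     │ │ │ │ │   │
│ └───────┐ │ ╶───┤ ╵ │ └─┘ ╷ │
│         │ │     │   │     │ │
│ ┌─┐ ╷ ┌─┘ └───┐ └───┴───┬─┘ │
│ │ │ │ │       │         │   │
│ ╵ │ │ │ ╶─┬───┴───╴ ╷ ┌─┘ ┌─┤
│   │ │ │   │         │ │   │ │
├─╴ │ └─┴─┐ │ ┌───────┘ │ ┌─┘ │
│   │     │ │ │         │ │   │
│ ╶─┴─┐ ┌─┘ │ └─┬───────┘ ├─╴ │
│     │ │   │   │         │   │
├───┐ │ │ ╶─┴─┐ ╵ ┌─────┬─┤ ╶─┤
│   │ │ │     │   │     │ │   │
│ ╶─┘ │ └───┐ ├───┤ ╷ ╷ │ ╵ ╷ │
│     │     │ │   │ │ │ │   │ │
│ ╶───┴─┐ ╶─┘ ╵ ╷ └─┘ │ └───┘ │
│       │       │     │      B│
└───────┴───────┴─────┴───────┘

Directions: down, right, right, right, down, left, left, down, down, left, down, down, down, right, right, down, down, down, right, down, down, down, right, down, right, right, right, up, right, down, right, right, up, up, right, down, down, right, right, right
Number of turns: 21

Solution:

┌───────────────┬───────┬─────┐
│A              │       │     │
│ ╶─────┐ ┌───┐ └───╴ ╷ └───┐ │
│↳ → → ↓│ │   │       │     │ │
│ ┌───╴ ├─┘ ╷ ├─────┬─┴───┐ │ │
│ │↓ ← ↲│   │ │     │     │ │ │
│ │ ┌───┘ ╶─┤ │ ╶─┐ │ ╷ ╶─┤ ╵ │
│ │↓│       │ │   │ │ │   │   │
├─┘ │ ┌─┬───┘ ├───┤ │ └─┐ └─╴ │
│↓ ↲│ │ │     │   │ │   │     │
│ ┌─┘ │ │ ╶───┘ ╷ │ ╵ ┌─┴─┐ ╶─┤
│↓│   │ │       │ │   │   │   │
│ │ ╶─┘ └───┬───┘ │ ┌─┤ ╷ ├───┤
│↓│         │     │ │ │ │ │   │
│ └───────┐ │ ╶───┤ ╵ │ └─┘ ╷ │
│↳ → ↓    │ │     │   │     │ │
│ ┌─┐ ╷ ┌─┘ └───┐ └───┴───┬─┘ │
│ │ │↓│ │       │         │   │
│ ╵ │ │ │ ╶─┬───┴───╴ ╷ ┌─┘ ┌─┤
│   │↓│ │   │         │ │   │ │
├─╴ │ └─┴─┐ │ ┌───────┘ │ ┌─┘ │
│   │↳ ↓  │ │ │         │ │   │
│ ╶─┴─┐ ┌─┘ │ └─┬───────┘ ├─╴ │
│     │↓│   │   │         │   │
├───┐ │ │ ╶─┴─┐ ╵ ┌─────┬─┤ ╶─┤
│   │ │↓│     │   │  ↱ ↓│ │   │
│ ╶─┘ │ └───┐ ├───┤ ╷ ╷ │ ╵ ╷ │
│     │↳ ↓  │ │↱ ↓│ │↑│↓│   │ │
│ ╶───┴─┐ ╶─┘ ╵ ╷ └─┘ │ └───┘ │
│       │↳ → → ↑│↳ → ↑│↳ → → B│
└───────┴───────┴─────┴───────┘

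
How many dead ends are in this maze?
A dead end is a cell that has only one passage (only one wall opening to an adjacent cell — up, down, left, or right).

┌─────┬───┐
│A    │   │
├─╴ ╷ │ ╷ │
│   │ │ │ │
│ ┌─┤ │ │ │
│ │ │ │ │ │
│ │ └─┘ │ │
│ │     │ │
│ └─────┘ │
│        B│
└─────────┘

Checking each cell for number of passages:

Dead ends found at positions:
  (0, 0)
  (2, 1)
  (2, 2)
Total dead ends: 3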